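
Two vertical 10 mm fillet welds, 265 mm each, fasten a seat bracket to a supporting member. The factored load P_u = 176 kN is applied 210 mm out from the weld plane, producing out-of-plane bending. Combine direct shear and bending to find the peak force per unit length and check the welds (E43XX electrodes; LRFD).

f_max ≈ 1610 N/mm; NOT adequate

E43XX → F_EXX = 430 MPa.
L_w = 2 × 265 = 530 mm; section modulus (unit throat) S = 2 × L²/6 = 23410 mm².
Direct shear f_v = P/L_w = 176×10³/530 = 332.1 N/mm.
Moment M = P × e = 176×10³ × 210 = 36960000 N·mm; bending f_b = M/S = 1579 N/mm.
f_max = √(f_v² + f_b²) = √(332.1² + 1579²) = 1613 N/mm.
φr_n = 0.75 × 0.6 × 430 × (0.707 × 10) = 1368 N/mm → NOT adequate.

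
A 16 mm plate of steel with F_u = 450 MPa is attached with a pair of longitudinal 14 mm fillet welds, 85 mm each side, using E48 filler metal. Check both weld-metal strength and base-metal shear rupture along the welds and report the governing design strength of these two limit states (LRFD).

E48XX → F_EXX = 480 MPa.
t_e = 0.707 × 14 = 9.898 mm; L = 170 mm.
Weld metal: φR_n = 0.75 × 0.6 × 480 × 9.898 × 170 × 10⁻³ = 363.5 kN.
Base metal (shear rupture): φR_n = 0.75 × 0.6 × 450 × 16 × 170 × 10⁻³ = 550.8 kN.
Governing: weld metal.

φR_n ≈ 363 kN (weld metal governs)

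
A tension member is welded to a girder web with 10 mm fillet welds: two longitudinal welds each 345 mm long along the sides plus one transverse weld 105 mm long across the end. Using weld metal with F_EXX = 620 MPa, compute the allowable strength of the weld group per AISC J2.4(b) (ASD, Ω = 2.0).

t_e = 0.707 × 10 = 7.07 mm.
R_nwl = 0.6 × 620 × 7.07 × 690 × 10⁻³ = 1815 kN (longitudinal, 2 welds).
R_nwt = 0.6 × 620 × 7.07 × 105 × 10⁻³ = 276.2 kN (transverse, base value).
(i) R_nwl + R_nwt = 2091 kN; (ii) 0.85 R_nwl + 1.5 R_nwt = 1957 kN.
R_n = max = 2091 kN [governs: (i)]; R_n/Ω = 1045 kN.

R_n/Ω ≈ 1050 kN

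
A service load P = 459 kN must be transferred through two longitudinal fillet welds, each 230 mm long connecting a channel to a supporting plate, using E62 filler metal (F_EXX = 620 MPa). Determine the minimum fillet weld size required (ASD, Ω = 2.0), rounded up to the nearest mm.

Total weld length L = 460 mm.
Required throat t_e = P × Ω / (0.6 F_EXX × L) = 459 × 2.0 / (0.6 × 620 × 460 × 10⁻³) = 5.365 mm.
Required leg w = t_e / 0.707 = 7.588 mm → use 8 mm.

w = 8 mm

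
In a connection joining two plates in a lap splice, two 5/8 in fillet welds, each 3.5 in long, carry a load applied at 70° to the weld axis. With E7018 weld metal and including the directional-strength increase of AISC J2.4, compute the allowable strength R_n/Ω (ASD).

R_n/Ω ≈ 94.5 kip

E70XX → F_EXX = 70 ksi.
t_e = 0.707 × 0.625 = 0.4419 in; A_we = 0.4419 × 7 = 3.093 in².
Directional factor: 1.0 + 0.5 sin^1.5(70°) = 1.455.
F_nw = 0.6 × 70 × 1.455 = 61.13 ksi.
R_n/Ω = (61.13 × 3.093) / 2.0 = 94.54 kip.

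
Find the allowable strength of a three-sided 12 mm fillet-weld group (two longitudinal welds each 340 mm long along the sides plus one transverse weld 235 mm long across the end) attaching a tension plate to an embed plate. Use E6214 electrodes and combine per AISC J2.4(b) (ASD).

E62XX → F_EXX = 620 MPa.
t_e = 0.707 × 12 = 8.484 mm.
R_nwl = 0.6 × 620 × 8.484 × 680 × 10⁻³ = 2146 kN (longitudinal, 2 welds).
R_nwt = 0.6 × 620 × 8.484 × 235 × 10⁻³ = 741.7 kN (transverse, base value).
(i) R_nwl + R_nwt = 2888 kN; (ii) 0.85 R_nwl + 1.5 R_nwt = 2937 kN.
R_n = max = 2937 kN [governs: (ii)]; R_n/Ω = 1468 kN.

R_n/Ω ≈ 1470 kN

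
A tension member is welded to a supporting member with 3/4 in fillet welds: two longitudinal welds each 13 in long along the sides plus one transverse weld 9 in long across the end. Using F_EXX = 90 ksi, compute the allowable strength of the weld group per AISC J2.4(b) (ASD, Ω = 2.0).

t_e = 0.707 × 0.75 = 0.5302 in.
R_nwl = 0.6 × 90 × 0.5302 × 26 = 744.5 kips (longitudinal, 2 welds).
R_nwt = 0.6 × 90 × 0.5302 × 9 = 257.7 kips (transverse, base value).
(i) R_nwl + R_nwt = 1002 kips; (ii) 0.85 R_nwl + 1.5 R_nwt = 1019 kips.
R_n = max = 1019 kips [governs: (ii)]; R_n/Ω = 509.7 kips.

R_n/Ω ≈ 510 kips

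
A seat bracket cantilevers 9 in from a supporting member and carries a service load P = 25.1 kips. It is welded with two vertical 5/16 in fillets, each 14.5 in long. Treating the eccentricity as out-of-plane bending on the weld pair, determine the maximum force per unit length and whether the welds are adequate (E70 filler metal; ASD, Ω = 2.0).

E70XX → F_EXX = 70 ksi.
L_w = 2 × 14.5 = 29 in; section modulus (unit throat) S = 2 × L²/6 = 70.08 in².
Direct shear f_v = P/L_w = 25.1/29 = 0.8655 kip/in.
Moment M = P × e = 25.1 × 9 = 225.9 kip·in; bending f_b = M/S = 3.223 kip/in.
f_max = √(f_v² + f_b²) = √(0.8655² + 3.223²) = 3.337 kip/in.
r_n/Ω = (1/2.0) × 0.6 × 70 × (0.707 × 0.3125) = 4.64 kip/in → adequate.

f_max ≈ 3.34 kip/in; adequate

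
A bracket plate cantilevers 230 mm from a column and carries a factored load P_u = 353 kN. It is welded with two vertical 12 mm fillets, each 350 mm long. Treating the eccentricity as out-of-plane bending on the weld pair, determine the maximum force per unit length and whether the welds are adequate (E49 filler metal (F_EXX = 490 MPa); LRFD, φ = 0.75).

f_max ≈ 2050 N/mm; NOT adequate

L_w = 2 × 350 = 700 mm; section modulus (unit throat) S = 2 × L²/6 = 40830 mm².
Direct shear f_v = P/L_w = 353×10³/700 = 504.3 N/mm.
Moment M = P × e = 353×10³ × 230 = 81190000 N·mm; bending f_b = M/S = 1988 N/mm.
f_max = √(f_v² + f_b²) = √(504.3² + 1988²) = 2051 N/mm.
φr_n = 0.75 × 0.6 × 490 × (0.707 × 12) = 1871 N/mm → NOT adequate.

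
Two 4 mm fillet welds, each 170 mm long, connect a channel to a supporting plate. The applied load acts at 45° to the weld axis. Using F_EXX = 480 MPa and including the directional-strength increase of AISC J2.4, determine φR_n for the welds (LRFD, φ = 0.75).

t_e = 0.707 × 4 = 2.828 mm; A_we = 2.828 × 340 = 961.5 mm².
Directional factor: 1.0 + 0.5 sin^1.5(45°) = 1.297.
F_nw = 0.6 × 480 × 1.297 = 373.6 MPa.
φR_n = 0.75 × 373.6 × 961.5 × 10⁻³ = 269.4 kN.

φR_n ≈ 269 kN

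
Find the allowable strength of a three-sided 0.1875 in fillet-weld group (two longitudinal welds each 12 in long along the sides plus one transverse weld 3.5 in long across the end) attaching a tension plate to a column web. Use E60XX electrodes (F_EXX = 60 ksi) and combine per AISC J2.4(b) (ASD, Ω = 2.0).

R_n/Ω ≈ 65.6 kips

t_e = 0.707 × 0.1875 = 0.1326 in.
R_nwl = 0.6 × 60 × 0.1326 × 24 = 114.5 kips (longitudinal, 2 welds).
R_nwt = 0.6 × 60 × 0.1326 × 3.5 = 16.7 kips (transverse, base value).
(i) R_nwl + R_nwt = 131.2 kips; (ii) 0.85 R_nwl + 1.5 R_nwt = 122.4 kips.
R_n = max = 131.2 kips [governs: (i)]; R_n/Ω = 65.62 kips.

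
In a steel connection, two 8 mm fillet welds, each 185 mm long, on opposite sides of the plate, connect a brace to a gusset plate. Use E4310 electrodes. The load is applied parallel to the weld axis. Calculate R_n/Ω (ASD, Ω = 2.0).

R_n/Ω ≈ 270 kN

E43XX → F_EXX = 430 MPa.
Effective throat t_e = 0.707 × 8 = 5.656 mm.
Total length L = 370 mm; A_we = 5.656 × 370 = 2093 mm².
F_nw = 0.6 F_EXX = 0.6 × 430 = 258 MPa.
R_n = 258 × 2093 × 10⁻³ = 539.9 kN; R_n/Ω = 539.9/2.0 = 270 kN.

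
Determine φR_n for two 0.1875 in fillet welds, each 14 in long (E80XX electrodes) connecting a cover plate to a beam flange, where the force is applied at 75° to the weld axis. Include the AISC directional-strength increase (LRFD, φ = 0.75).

E80XX → F_EXX = 80 ksi.
t_e = 0.707 × 0.1875 = 0.1326 in; A_we = 0.1326 × 28 = 3.712 in².
Directional factor: 1.0 + 0.5 sin^1.5(75°) = 1.475.
F_nw = 0.6 × 80 × 1.475 = 70.78 ksi.
φR_n = 0.75 × 70.78 × 3.712 = 197 kip.

φR_n ≈ 197 kip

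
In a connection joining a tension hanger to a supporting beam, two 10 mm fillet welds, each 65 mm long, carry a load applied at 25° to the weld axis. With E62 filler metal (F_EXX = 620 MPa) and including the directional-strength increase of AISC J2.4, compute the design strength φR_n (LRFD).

φR_n ≈ 292 kN

t_e = 0.707 × 10 = 7.07 mm; A_we = 7.07 × 130 = 919.1 mm².
Directional factor: 1.0 + 0.5 sin^1.5(25°) = 1.137.
F_nw = 0.6 × 620 × 1.137 = 423.1 MPa.
φR_n = 0.75 × 423.1 × 919.1 × 10⁻³ = 291.7 kN.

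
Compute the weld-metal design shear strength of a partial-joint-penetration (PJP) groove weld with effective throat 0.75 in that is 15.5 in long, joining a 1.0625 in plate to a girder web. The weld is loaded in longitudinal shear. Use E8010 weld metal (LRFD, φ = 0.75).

E80XX → F_EXX = 80 ksi.
Effective throat (given) t_e = 0.75 in.
A_we = 0.75 × 15.5 = 11.62 in².
F_nw = 0.6 F_EXX = 48 ksi.
φR_n = 0.75 × 48 × 11.62 = 418.5 kips.

φR_n ≈ 418 kips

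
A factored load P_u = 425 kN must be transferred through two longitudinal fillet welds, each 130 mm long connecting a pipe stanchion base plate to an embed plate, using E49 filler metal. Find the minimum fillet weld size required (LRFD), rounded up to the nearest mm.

E49XX → F_EXX = 490 MPa.
Total weld length L = 260 mm.
Required throat t_e = P_u / (φ × 0.6 F_EXX × L) = 425 / (0.75 × 0.6 × 490 × 260 × 10⁻³) = 7.413 mm.
Required leg w = t_e / 0.707 = 10.49 mm → use 11 mm.

w = 11 mm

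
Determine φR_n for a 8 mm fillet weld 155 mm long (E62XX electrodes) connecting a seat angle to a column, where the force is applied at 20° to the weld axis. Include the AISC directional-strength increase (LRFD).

E62XX → F_EXX = 620 MPa.
t_e = 0.707 × 8 = 5.656 mm; A_we = 5.656 × 155 = 876.7 mm².
Directional factor: 1.0 + 0.5 sin^1.5(20°) = 1.1.
F_nw = 0.6 × 620 × 1.1 = 409.2 MPa.
φR_n = 0.75 × 409.2 × 876.7 × 10⁻³ = 269.1 kN.

φR_n ≈ 269 kN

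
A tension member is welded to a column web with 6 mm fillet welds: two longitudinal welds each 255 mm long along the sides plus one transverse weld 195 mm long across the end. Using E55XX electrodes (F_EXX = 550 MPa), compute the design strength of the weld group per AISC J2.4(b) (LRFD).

φR_n ≈ 762 kN

t_e = 0.707 × 6 = 4.242 mm.
R_nwl = 0.6 × 550 × 4.242 × 510 × 10⁻³ = 713.9 kN (longitudinal, 2 welds).
R_nwt = 0.6 × 550 × 4.242 × 195 × 10⁻³ = 273 kN (transverse, base value).
(i) R_nwl + R_nwt = 986.9 kN; (ii) 0.85 R_nwl + 1.5 R_nwt = 1016 kN.
R_n = max = 1016 kN [governs: (ii)]; φR_n = 762.2 kN.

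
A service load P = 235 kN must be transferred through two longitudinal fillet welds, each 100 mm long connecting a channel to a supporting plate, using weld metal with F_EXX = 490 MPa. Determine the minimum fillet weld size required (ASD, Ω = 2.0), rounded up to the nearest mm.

w = 12 mm

Total weld length L = 200 mm.
Required throat t_e = P × Ω / (0.6 F_EXX × L) = 235 × 2.0 / (0.6 × 490 × 200 × 10⁻³) = 7.993 mm.
Required leg w = t_e / 0.707 = 11.31 mm → use 12 mm.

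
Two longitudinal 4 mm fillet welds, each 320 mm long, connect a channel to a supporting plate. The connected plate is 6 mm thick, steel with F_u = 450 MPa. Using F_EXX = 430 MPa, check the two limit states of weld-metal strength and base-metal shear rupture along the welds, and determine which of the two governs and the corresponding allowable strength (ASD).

t_e = 0.707 × 4 = 2.828 mm; L = 640 mm.
Weld metal: R_n/Ω = (1/2.0) × 0.6 × 430 × 2.828 × 640 × 10⁻³ = 233.5 kN.
Base metal (shear rupture): R_n/Ω = (1/2.0) × 0.6 × 450 × 6 × 640 × 10⁻³ = 518.4 kN.
Governing: weld metal.

R_n/Ω ≈ 233 kN (weld metal governs)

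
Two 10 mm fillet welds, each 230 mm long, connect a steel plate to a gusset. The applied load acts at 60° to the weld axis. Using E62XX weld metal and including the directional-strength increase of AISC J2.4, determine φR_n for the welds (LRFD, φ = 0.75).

φR_n ≈ 1270 kN

E62XX → F_EXX = 620 MPa.
t_e = 0.707 × 10 = 7.07 mm; A_we = 7.07 × 460 = 3252 mm².
Directional factor: 1.0 + 0.5 sin^1.5(60°) = 1.403.
F_nw = 0.6 × 620 × 1.403 = 521.9 MPa.
φR_n = 0.75 × 521.9 × 3252 × 10⁻³ = 1273 kN.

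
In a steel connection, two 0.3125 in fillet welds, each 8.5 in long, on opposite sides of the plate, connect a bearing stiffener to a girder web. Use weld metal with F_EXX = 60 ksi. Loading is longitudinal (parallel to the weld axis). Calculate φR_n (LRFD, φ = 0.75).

Effective throat t_e = 0.707 × 0.3125 = 0.2209 in.
Total length L = 17 in; A_we = 0.2209 × 17 = 3.756 in².
F_nw = 0.6 F_EXX = 0.6 × 60 = 36 ksi.
φR_n = 0.75 × 36 × 3.756 = 101.4 kips.

φR_n ≈ 101 kips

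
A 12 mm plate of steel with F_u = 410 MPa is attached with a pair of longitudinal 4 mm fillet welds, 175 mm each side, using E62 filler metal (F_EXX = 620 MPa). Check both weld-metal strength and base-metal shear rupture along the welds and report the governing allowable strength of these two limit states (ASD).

t_e = 0.707 × 4 = 2.828 mm; L = 350 mm.
Weld metal: R_n/Ω = (1/2.0) × 0.6 × 620 × 2.828 × 350 × 10⁻³ = 184.1 kN.
Base metal (shear rupture): R_n/Ω = (1/2.0) × 0.6 × 410 × 12 × 350 × 10⁻³ = 516.6 kN.
Governing: weld metal.

R_n/Ω ≈ 184 kN (weld metal governs)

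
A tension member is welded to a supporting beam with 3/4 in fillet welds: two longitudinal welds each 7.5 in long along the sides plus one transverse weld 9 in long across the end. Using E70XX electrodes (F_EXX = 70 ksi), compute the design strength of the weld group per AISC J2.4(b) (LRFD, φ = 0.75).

t_e = 0.707 × 0.75 = 0.5302 in.
R_nwl = 0.6 × 70 × 0.5302 × 15 = 334.1 kips (longitudinal, 2 welds).
R_nwt = 0.6 × 70 × 0.5302 × 9 = 200.4 kips (transverse, base value).
(i) R_nwl + R_nwt = 534.5 kips; (ii) 0.85 R_nwl + 1.5 R_nwt = 584.6 kips.
R_n = max = 584.6 kips [governs: (ii)]; φR_n = 438.5 kips.

φR_n ≈ 438 kips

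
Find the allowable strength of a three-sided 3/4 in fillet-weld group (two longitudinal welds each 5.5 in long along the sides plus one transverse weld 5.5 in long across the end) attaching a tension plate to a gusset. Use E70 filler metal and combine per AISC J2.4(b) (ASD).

R_n/Ω ≈ 196 kips

E70XX → F_EXX = 70 ksi.
t_e = 0.707 × 0.75 = 0.5302 in.
R_nwl = 0.6 × 70 × 0.5302 × 11 = 245 kips (longitudinal, 2 welds).
R_nwt = 0.6 × 70 × 0.5302 × 5.5 = 122.5 kips (transverse, base value).
(i) R_nwl + R_nwt = 367.5 kips; (ii) 0.85 R_nwl + 1.5 R_nwt = 392 kips.
R_n = max = 392 kips [governs: (ii)]; R_n/Ω = 196 kips.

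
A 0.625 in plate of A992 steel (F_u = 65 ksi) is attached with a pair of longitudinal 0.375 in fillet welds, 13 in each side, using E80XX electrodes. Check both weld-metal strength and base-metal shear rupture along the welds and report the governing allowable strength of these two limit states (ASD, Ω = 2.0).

R_n/Ω ≈ 165 kips (weld metal governs)

E80XX → F_EXX = 80 ksi.
t_e = 0.707 × 0.375 = 0.2651 in; L = 26 in.
Weld metal: R_n/Ω = (1/2.0) × 0.6 × 80 × 0.2651 × 26 = 165.4 kips.
Base metal (shear rupture): R_n/Ω = (1/2.0) × 0.6 × 65 × 0.625 × 26 = 316.9 kips.
Governing: weld metal.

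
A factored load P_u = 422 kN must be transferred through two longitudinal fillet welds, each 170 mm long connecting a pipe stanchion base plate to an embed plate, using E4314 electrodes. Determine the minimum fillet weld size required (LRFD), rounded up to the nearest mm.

E43XX → F_EXX = 430 MPa.
Total weld length L = 340 mm.
Required throat t_e = P_u / (φ × 0.6 F_EXX × L) = 422 / (0.75 × 0.6 × 430 × 340 × 10⁻³) = 6.414 mm.
Required leg w = t_e / 0.707 = 9.073 mm → use 10 mm.

w = 10 mm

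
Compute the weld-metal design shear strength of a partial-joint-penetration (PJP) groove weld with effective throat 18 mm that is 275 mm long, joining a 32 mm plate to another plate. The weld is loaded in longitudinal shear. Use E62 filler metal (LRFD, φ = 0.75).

E62XX → F_EXX = 620 MPa.
Effective throat (given) t_e = 18 mm.
A_we = 18 × 275 = 4950 mm².
F_nw = 0.6 F_EXX = 372 MPa.
φR_n = 0.75 × 372 × 4950 × 10⁻³ = 1381 kN.

φR_n ≈ 1380 kN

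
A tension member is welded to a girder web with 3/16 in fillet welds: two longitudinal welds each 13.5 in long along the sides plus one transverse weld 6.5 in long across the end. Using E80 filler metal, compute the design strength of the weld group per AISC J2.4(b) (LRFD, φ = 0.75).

φR_n ≈ 160 kips

E80XX → F_EXX = 80 ksi.
t_e = 0.707 × 0.1875 = 0.1326 in.
R_nwl = 0.6 × 80 × 0.1326 × 27 = 171.8 kips (longitudinal, 2 welds).
R_nwt = 0.6 × 80 × 0.1326 × 6.5 = 41.36 kips (transverse, base value).
(i) R_nwl + R_nwt = 213.2 kips; (ii) 0.85 R_nwl + 1.5 R_nwt = 208.1 kips.
R_n = max = 213.2 kips [governs: (i)]; φR_n = 159.9 kips.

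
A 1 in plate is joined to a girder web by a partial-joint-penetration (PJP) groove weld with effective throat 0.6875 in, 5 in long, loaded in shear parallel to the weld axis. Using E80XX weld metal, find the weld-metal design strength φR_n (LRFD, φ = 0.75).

φR_n ≈ 124 kip

E80XX → F_EXX = 80 ksi.
Effective throat (given) t_e = 0.6875 in.
A_we = 0.6875 × 5 = 3.438 in².
F_nw = 0.6 F_EXX = 48 ksi.
φR_n = 0.75 × 48 × 3.438 = 123.8 kip.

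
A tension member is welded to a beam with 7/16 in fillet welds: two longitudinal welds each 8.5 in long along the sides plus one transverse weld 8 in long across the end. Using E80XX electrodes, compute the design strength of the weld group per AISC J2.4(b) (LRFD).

E80XX → F_EXX = 80 ksi.
t_e = 0.707 × 0.4375 = 0.3093 in.
R_nwl = 0.6 × 80 × 0.3093 × 17 = 252.4 kips (longitudinal, 2 welds).
R_nwt = 0.6 × 80 × 0.3093 × 8 = 118.8 kips (transverse, base value).
(i) R_nwl + R_nwt = 371.2 kips; (ii) 0.85 R_nwl + 1.5 R_nwt = 392.7 kips.
R_n = max = 392.7 kips [governs: (ii)]; φR_n = 294.5 kips.

φR_n ≈ 295 kips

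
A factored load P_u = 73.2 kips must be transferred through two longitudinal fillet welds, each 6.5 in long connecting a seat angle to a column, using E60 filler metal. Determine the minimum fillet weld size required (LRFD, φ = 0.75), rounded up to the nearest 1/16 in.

E60XX → F_EXX = 60 ksi.
Total weld length L = 13 in.
Required throat t_e = P_u / (φ × 0.6 F_EXX × L) = 73.2 / (0.75 × 0.6 × 60 × 13) = 0.2085 in.
Required leg w = t_e / 0.707 = 0.295 in → use 5/16 in.

w = 5/16 in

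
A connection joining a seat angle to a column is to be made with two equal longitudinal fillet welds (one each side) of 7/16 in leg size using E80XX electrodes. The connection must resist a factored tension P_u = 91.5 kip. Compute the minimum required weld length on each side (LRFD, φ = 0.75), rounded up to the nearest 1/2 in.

E80XX → F_EXX = 80 ksi.
Throat t_e = 0.707 × 0.4375 = 0.3093 in.
φr_n = 0.75 × 0.6 × 80 × 0.3093 = 11.14 kip/in.
L_req = P_u / φr_n = 91.5 / 11.14 = 8.217 in total.
Per side: 8.217 / 2 = 4.109 in.
Round up → use L = 4.5 in on each side.

L = 4.5 in on each side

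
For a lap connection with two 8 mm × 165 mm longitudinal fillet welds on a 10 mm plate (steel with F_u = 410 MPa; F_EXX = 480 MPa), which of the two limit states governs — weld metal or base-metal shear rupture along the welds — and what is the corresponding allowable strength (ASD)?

t_e = 0.707 × 8 = 5.656 mm; L = 330 mm.
Weld metal: R_n/Ω = (1/2.0) × 0.6 × 480 × 5.656 × 330 × 10⁻³ = 268.8 kN.
Base metal (shear rupture): R_n/Ω = (1/2.0) × 0.6 × 410 × 10 × 330 × 10⁻³ = 405.9 kN.
Governing: weld metal.

R_n/Ω ≈ 269 kN (weld metal governs)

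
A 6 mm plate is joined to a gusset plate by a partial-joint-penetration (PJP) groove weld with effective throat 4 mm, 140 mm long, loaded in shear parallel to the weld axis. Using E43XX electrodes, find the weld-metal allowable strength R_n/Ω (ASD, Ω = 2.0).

E43XX → F_EXX = 430 MPa.
Effective throat (given) t_e = 4 mm.
A_we = 4 × 140 = 560 mm².
F_nw = 0.6 F_EXX = 258 MPa.
R_n/Ω = (258 × 560) / 2.0 × 10⁻³ = 72.24 kN.

R_n/Ω ≈ 72.2 kN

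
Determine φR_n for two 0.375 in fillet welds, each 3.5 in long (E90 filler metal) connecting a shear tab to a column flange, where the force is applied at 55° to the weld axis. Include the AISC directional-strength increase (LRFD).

φR_n ≈ 103 kip

E90XX → F_EXX = 90 ksi.
t_e = 0.707 × 0.375 = 0.2651 in; A_we = 0.2651 × 7 = 1.856 in².
Directional factor: 1.0 + 0.5 sin^1.5(55°) = 1.371.
F_nw = 0.6 × 90 × 1.371 = 74.02 ksi.
φR_n = 0.75 × 74.02 × 1.856 = 103 kip.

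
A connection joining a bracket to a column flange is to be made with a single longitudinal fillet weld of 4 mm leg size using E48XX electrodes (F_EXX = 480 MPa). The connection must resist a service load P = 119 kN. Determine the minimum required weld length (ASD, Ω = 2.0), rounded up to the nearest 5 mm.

Throat t_e = 0.707 × 4 = 2.828 mm.
r_n/Ω = (0.6 × 480 × 2.828) / 2.0 = 407.2 N/mm = 0.4072 kN/mm.
L_req = P / (r_n/Ω) = 119 / 0.4072 = 292.2 mm total.
Round up → use L = 295 mm.

L = 295 mm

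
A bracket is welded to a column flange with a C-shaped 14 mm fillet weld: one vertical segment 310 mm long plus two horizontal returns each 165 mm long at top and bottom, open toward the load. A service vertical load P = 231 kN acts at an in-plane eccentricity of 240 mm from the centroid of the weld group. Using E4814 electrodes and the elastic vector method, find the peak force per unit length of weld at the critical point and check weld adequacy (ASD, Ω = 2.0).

f_max ≈ 1150 N/mm; adequate

E48XX → F_EXX = 480 MPa.
Total weld length L_w = 640 mm. Treat welds as unit-width lines.
Centroid: x̄ = 2×165×82.5 / 640 = 42.54 mm from the vertical weld.
Polar moment about centroid: J = I_x + I_y = [310³/12 + 2×165×155²] + [310×42.54² + 2(165³/12 + 165×39.96²)] = 12250000 mm³.
Direct shear f_v = P/L_w = 231×10³ / 640 = 360.9 N/mm (vertical).
Torsion M = P·e = 231×10³ × 240 = 55440000 N·mm.
Critical point at (x, y) = (122.5, 155) from centroid. f_tx = M·y/J = 701.6 N/mm; f_ty = M·x/J = 554.3 N/mm.
Resultant f_max = √[f_tx² + (f_v + f_ty)²] = √[701.6² + (360.9 + 554.3)²] = 1153 N/mm.
Capacity per unit length: r_n/Ω = (1/2.0) × 0.6 × 480 × (0.707 × 14) = 1425 N/mm.
1153 ≤ 1425 → adequate.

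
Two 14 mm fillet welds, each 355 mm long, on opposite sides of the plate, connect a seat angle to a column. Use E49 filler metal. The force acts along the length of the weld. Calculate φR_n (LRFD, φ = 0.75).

φR_n ≈ 1550 kN

E49XX → F_EXX = 490 MPa.
Effective throat t_e = 0.707 × 14 = 9.898 mm.
Total length L = 710 mm; A_we = 9.898 × 710 = 7028 mm².
F_nw = 0.6 F_EXX = 0.6 × 490 = 294 MPa.
φR_n = 0.75 × 294 × 7028 × 10⁻³ = 1550 kN.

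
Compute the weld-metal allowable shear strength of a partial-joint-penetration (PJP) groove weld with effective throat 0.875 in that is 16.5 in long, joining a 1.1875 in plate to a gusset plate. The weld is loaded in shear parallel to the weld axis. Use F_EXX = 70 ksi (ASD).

R_n/Ω ≈ 303 kip

Effective throat (given) t_e = 0.875 in.
A_we = 0.875 × 16.5 = 14.44 in².
F_nw = 0.6 F_EXX = 42 ksi.
R_n/Ω = (42 × 14.44) / 2.0 = 303.2 kip.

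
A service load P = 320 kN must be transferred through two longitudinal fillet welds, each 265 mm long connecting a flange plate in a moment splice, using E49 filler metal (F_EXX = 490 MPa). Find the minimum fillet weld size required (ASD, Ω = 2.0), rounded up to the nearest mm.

w = 6 mm

Total weld length L = 530 mm.
Required throat t_e = P × Ω / (0.6 F_EXX × L) = 320 × 2.0 / (0.6 × 490 × 530 × 10⁻³) = 4.107 mm.
Required leg w = t_e / 0.707 = 5.809 mm → use 6 mm.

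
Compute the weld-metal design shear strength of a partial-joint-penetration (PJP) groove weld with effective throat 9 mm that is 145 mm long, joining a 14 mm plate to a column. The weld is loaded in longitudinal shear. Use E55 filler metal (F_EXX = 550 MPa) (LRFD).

φR_n ≈ 323 kN

Effective throat (given) t_e = 9 mm.
A_we = 9 × 145 = 1305 mm².
F_nw = 0.6 F_EXX = 330 MPa.
φR_n = 0.75 × 330 × 1305 × 10⁻³ = 323 kN.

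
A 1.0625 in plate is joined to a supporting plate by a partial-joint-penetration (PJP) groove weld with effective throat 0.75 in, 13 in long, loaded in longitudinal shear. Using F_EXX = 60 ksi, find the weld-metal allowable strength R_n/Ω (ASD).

Effective throat (given) t_e = 0.75 in.
A_we = 0.75 × 13 = 9.75 in².
F_nw = 0.6 F_EXX = 36 ksi.
R_n/Ω = (36 × 9.75) / 2.0 = 175.5 kips.

R_n/Ω ≈ 176 kips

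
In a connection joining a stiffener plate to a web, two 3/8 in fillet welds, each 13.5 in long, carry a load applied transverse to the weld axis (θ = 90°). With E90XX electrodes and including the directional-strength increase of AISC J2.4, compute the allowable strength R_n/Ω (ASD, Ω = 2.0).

R_n/Ω ≈ 290 kips

E90XX → F_EXX = 90 ksi.
t_e = 0.707 × 0.375 = 0.2651 in; A_we = 0.2651 × 27 = 7.158 in².
Directional factor: 1.0 + 0.5 sin^1.5(90°) = 1.5.
F_nw = 0.6 × 90 × 1.5 = 81 ksi.
R_n/Ω = (81 × 7.158) / 2.0 = 289.9 kips.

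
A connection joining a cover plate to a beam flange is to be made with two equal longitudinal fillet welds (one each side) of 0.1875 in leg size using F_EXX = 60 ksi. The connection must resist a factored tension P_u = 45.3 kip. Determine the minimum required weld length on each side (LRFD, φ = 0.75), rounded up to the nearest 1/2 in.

Throat t_e = 0.707 × 0.1875 = 0.1326 in.
φr_n = 0.75 × 0.6 × 60 × 0.1326 = 3.579 kip/in.
L_req = P_u / φr_n = 45.3 / 3.579 = 12.66 in total.
Per side: 12.66 / 2 = 6.328 in.
Round up → use L = 6.5 in on each side.

L = 6.5 in on each side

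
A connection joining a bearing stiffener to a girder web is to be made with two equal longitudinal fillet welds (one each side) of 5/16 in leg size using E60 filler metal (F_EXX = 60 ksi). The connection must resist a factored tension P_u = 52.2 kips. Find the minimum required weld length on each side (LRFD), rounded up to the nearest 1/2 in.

L = 4.5 in on each side

Throat t_e = 0.707 × 0.3125 = 0.2209 in.
φr_n = 0.75 × 0.6 × 60 × 0.2209 = 5.965 kips/in.
L_req = P_u / φr_n = 52.2 / 5.965 = 8.751 in total.
Per side: 8.751 / 2 = 4.375 in.
Round up → use L = 4.5 in on each side.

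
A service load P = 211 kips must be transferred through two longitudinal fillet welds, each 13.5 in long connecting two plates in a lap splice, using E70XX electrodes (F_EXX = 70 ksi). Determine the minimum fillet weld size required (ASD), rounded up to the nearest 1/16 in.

w = 9/16 in

Total weld length L = 27 in.
Required throat t_e = P × Ω / (0.6 F_EXX × L) = 211 × 2.0 / (0.6 × 70 × 27) = 0.3721 in.
Required leg w = t_e / 0.707 = 0.5264 in → use 9/16 in.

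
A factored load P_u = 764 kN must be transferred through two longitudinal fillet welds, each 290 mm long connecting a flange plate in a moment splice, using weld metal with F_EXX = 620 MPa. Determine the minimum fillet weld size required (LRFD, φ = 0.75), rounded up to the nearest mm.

Total weld length L = 580 mm.
Required throat t_e = P_u / (φ × 0.6 F_EXX × L) = 764 / (0.75 × 0.6 × 620 × 580 × 10⁻³) = 4.721 mm.
Required leg w = t_e / 0.707 = 6.678 mm → use 7 mm.

w = 7 mm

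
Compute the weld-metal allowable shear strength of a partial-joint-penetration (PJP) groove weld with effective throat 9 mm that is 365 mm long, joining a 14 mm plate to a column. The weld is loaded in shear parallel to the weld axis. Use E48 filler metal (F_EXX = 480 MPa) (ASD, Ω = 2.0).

R_n/Ω ≈ 473 kN

Effective throat (given) t_e = 9 mm.
A_we = 9 × 365 = 3285 mm².
F_nw = 0.6 F_EXX = 288 MPa.
R_n/Ω = (288 × 3285) / 2.0 × 10⁻³ = 473 kN.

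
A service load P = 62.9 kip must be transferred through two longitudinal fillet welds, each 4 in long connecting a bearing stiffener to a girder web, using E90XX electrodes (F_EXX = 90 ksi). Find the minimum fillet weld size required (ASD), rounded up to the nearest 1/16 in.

w = 7/16 in

Total weld length L = 8 in.
Required throat t_e = P × Ω / (0.6 F_EXX × L) = 62.9 × 2.0 / (0.6 × 90 × 8) = 0.2912 in.
Required leg w = t_e / 0.707 = 0.4119 in → use 7/16 in.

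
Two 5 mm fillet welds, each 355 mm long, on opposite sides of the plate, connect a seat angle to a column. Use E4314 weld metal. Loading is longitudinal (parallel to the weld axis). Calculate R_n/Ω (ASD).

E43XX → F_EXX = 430 MPa.
Effective throat t_e = 0.707 × 5 = 3.535 mm.
Total length L = 710 mm; A_we = 3.535 × 710 = 2510 mm².
F_nw = 0.6 F_EXX = 0.6 × 430 = 258 MPa.
R_n = 258 × 2510 × 10⁻³ = 647.5 kN; R_n/Ω = 647.5/2.0 = 323.8 kN.

R_n/Ω ≈ 324 kN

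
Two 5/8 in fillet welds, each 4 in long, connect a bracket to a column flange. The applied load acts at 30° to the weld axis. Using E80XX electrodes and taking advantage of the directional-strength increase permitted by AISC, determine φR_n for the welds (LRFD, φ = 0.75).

φR_n ≈ 150 kips

E80XX → F_EXX = 80 ksi.
t_e = 0.707 × 0.625 = 0.4419 in; A_we = 0.4419 × 8 = 3.535 in².
Directional factor: 1.0 + 0.5 sin^1.5(30°) = 1.177.
F_nw = 0.6 × 80 × 1.177 = 56.49 ksi.
φR_n = 0.75 × 56.49 × 3.535 = 149.8 kips.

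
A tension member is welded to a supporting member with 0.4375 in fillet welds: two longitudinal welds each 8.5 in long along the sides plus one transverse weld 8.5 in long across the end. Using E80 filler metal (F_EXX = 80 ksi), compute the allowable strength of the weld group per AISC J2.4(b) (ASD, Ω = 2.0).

t_e = 0.707 × 0.4375 = 0.3093 in.
R_nwl = 0.6 × 80 × 0.3093 × 17 = 252.4 kips (longitudinal, 2 welds).
R_nwt = 0.6 × 80 × 0.3093 × 8.5 = 126.2 kips (transverse, base value).
(i) R_nwl + R_nwt = 378.6 kips; (ii) 0.85 R_nwl + 1.5 R_nwt = 403.8 kips.
R_n = max = 403.8 kips [governs: (ii)]; R_n/Ω = 201.9 kips.

R_n/Ω ≈ 202 kips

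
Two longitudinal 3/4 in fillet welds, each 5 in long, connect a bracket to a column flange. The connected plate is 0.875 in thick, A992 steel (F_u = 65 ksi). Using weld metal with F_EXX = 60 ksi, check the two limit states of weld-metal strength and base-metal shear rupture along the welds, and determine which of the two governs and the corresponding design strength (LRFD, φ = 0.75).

t_e = 0.707 × 0.75 = 0.5302 in; L = 10 in.
Weld metal: φR_n = 0.75 × 0.6 × 60 × 0.5302 × 10 = 143.2 kip.
Base metal (shear rupture): φR_n = 0.75 × 0.6 × 65 × 0.875 × 10 = 255.9 kip.
Governing: weld metal.

φR_n ≈ 143 kip (weld metal governs)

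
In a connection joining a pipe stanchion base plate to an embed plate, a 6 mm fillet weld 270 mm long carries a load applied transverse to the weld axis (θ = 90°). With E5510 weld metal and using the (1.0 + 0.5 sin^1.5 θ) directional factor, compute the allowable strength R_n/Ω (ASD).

R_n/Ω ≈ 283 kN

E55XX → F_EXX = 550 MPa.
t_e = 0.707 × 6 = 4.242 mm; A_we = 4.242 × 270 = 1145 mm².
Directional factor: 1.0 + 0.5 sin^1.5(90°) = 1.5.
F_nw = 0.6 × 550 × 1.5 = 495 MPa.
R_n/Ω = (495 × 1145) / 2.0 × 10⁻³ = 283.5 kN.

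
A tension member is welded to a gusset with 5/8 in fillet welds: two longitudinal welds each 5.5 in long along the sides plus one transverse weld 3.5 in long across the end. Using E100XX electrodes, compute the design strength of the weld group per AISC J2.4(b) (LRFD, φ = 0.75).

φR_n ≈ 290 kips

E100XX → F_EXX = 100 ksi.
t_e = 0.707 × 0.625 = 0.4419 in.
R_nwl = 0.6 × 100 × 0.4419 × 11 = 291.6 kips (longitudinal, 2 welds).
R_nwt = 0.6 × 100 × 0.4419 × 3.5 = 92.79 kips (transverse, base value).
(i) R_nwl + R_nwt = 384.4 kips; (ii) 0.85 R_nwl + 1.5 R_nwt = 387.1 kips.
R_n = max = 387.1 kips [governs: (ii)]; φR_n = 290.3 kips.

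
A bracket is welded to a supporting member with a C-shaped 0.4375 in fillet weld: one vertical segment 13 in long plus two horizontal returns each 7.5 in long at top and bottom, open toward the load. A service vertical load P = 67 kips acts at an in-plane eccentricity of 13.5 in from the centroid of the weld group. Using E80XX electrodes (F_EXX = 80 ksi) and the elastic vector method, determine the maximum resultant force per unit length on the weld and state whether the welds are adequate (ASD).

f_max ≈ 9.53 kip/in; NOT adequate

Total weld length L_w = 28 in. Treat welds as unit-width lines.
Centroid: x̄ = 2×7.5×3.75 / 28 = 2.009 in from the vertical weld.
Polar moment about centroid: J = I_x + I_y = [13³/12 + 2×7.5×6.5²] + [13×2.009² + 2(7.5³/12 + 7.5×1.741²)] = 985.1 in³.
Direct shear f_v = P/L_w = 67 / 28 = 2.393 kip/in (vertical).
Torsion M = P·e = 67 × 13.5 = 904.5 kip·in.
Critical point at (x, y) = (5.491, 6.5) from centroid. f_tx = M·y/J = 5.968 kip/in; f_ty = M·x/J = 5.042 kip/in.
Resultant f_max = √[f_tx² + (f_v + f_ty)²] = √[5.968² + (2.393 + 5.042)²] = 9.534 kip/in.
Capacity per unit length: r_n/Ω = (1/2.0) × 0.6 × 80 × (0.707 × 0.4375) = 7.423 kip/in.
9.534 > 7.423 → NOT adequate.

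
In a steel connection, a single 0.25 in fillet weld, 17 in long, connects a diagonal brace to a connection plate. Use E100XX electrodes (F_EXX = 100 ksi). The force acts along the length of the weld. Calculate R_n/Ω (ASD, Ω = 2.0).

Effective throat t_e = 0.707 × 0.25 = 0.1767 in.
Total length L = 17 in; A_we = 0.1767 × 17 = 3.005 in².
F_nw = 0.6 F_EXX = 0.6 × 100 = 60 ksi.
R_n = 60 × 3.005 = 180.3 kip; R_n/Ω = 180.3/2.0 = 90.14 kip.

R_n/Ω ≈ 90.1 kip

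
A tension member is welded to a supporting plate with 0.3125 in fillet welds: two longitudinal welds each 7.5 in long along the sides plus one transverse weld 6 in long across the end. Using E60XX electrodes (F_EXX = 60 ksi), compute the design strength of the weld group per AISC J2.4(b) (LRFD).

t_e = 0.707 × 0.3125 = 0.2209 in.
R_nwl = 0.6 × 60 × 0.2209 × 15 = 119.3 kips (longitudinal, 2 welds).
R_nwt = 0.6 × 60 × 0.2209 × 6 = 47.72 kips (transverse, base value).
(i) R_nwl + R_nwt = 167 kips; (ii) 0.85 R_nwl + 1.5 R_nwt = 173 kips.
R_n = max = 173 kips [governs: (ii)]; φR_n = 129.7 kips.

φR_n ≈ 130 kips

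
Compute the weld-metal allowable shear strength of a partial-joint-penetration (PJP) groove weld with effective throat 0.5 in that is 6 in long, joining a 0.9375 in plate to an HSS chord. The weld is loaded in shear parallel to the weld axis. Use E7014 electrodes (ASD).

R_n/Ω ≈ 63 kip

E70XX → F_EXX = 70 ksi.
Effective throat (given) t_e = 0.5 in.
A_we = 0.5 × 6 = 3 in².
F_nw = 0.6 F_EXX = 42 ksi.
R_n/Ω = (42 × 3) / 2.0 = 63 kip.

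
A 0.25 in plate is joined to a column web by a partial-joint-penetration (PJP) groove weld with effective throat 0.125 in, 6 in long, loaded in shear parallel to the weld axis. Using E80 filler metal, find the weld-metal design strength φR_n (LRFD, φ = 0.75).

E80XX → F_EXX = 80 ksi.
Effective throat (given) t_e = 0.125 in.
A_we = 0.125 × 6 = 0.75 in².
F_nw = 0.6 F_EXX = 48 ksi.
φR_n = 0.75 × 48 × 0.75 = 27 kips.

φR_n ≈ 27 kips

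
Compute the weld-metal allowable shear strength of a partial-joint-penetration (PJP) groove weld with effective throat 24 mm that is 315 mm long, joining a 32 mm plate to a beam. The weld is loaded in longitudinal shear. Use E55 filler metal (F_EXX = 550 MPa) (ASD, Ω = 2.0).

Effective throat (given) t_e = 24 mm.
A_we = 24 × 315 = 7560 mm².
F_nw = 0.6 F_EXX = 330 MPa.
R_n/Ω = (330 × 7560) / 2.0 × 10⁻³ = 1247 kN.

R_n/Ω ≈ 1250 kN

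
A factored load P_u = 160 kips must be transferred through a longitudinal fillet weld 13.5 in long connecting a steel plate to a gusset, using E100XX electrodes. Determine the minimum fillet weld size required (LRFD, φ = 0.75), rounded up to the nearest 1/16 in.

w = 3/8 in

E100XX → F_EXX = 100 ksi.
Total weld length L = 13.5 in.
Required throat t_e = P_u / (φ × 0.6 F_EXX × L) = 160 / (0.75 × 0.6 × 100 × 13.5) = 0.2634 in.
Required leg w = t_e / 0.707 = 0.3725 in → use 3/8 in.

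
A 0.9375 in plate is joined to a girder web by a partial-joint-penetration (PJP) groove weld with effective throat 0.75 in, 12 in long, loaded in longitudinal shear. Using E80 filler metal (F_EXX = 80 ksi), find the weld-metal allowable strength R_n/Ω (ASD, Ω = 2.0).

R_n/Ω ≈ 216 kips

Effective throat (given) t_e = 0.75 in.
A_we = 0.75 × 12 = 9 in².
F_nw = 0.6 F_EXX = 48 ksi.
R_n/Ω = (48 × 9) / 2.0 = 216 kips.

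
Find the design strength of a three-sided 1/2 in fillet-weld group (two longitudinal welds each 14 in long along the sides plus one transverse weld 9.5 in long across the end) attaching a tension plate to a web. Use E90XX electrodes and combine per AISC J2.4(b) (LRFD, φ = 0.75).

φR_n ≈ 545 kips

E90XX → F_EXX = 90 ksi.
t_e = 0.707 × 0.5 = 0.3535 in.
R_nwl = 0.6 × 90 × 0.3535 × 28 = 534.5 kips (longitudinal, 2 welds).
R_nwt = 0.6 × 90 × 0.3535 × 9.5 = 181.3 kips (transverse, base value).
(i) R_nwl + R_nwt = 715.8 kips; (ii) 0.85 R_nwl + 1.5 R_nwt = 726.3 kips.
R_n = max = 726.3 kips [governs: (ii)]; φR_n = 544.8 kips.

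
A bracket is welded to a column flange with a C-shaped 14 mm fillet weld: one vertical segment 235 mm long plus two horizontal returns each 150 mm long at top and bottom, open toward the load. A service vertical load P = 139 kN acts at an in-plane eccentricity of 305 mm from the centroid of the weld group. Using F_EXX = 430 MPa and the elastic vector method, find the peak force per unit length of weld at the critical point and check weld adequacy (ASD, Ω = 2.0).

f_max ≈ 1230 N/mm; adequate

Total weld length L_w = 535 mm. Treat welds as unit-width lines.
Centroid: x̄ = 2×150×75 / 535 = 42.06 mm from the vertical weld.
Polar moment about centroid: J = I_x + I_y = [235³/12 + 2×150×117.5²] + [235×42.06² + 2(150³/12 + 150×32.94²)] = 6527000 mm³.
Direct shear f_v = P/L_w = 139×10³ / 535 = 259.8 N/mm (vertical).
Torsion M = P·e = 139×10³ × 305 = 42395000 N·mm.
Critical point at (x, y) = (107.9, 117.5) from centroid. f_tx = M·y/J = 763.2 N/mm; f_ty = M·x/J = 701.1 N/mm.
Resultant f_max = √[f_tx² + (f_v + f_ty)²] = √[763.2² + (259.8 + 701.1)²] = 1227 N/mm.
Capacity per unit length: r_n/Ω = (1/2.0) × 0.6 × 430 × (0.707 × 14) = 1277 N/mm.
1227 ≤ 1277 → adequate.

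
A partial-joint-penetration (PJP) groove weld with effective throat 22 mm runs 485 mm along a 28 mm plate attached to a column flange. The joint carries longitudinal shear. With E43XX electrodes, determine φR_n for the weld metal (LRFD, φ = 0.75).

E43XX → F_EXX = 430 MPa.
Effective throat (given) t_e = 22 mm.
A_we = 22 × 485 = 10670 mm².
F_nw = 0.6 F_EXX = 258 MPa.
φR_n = 0.75 × 258 × 10670 × 10⁻³ = 2065 kN.

φR_n ≈ 2060 kN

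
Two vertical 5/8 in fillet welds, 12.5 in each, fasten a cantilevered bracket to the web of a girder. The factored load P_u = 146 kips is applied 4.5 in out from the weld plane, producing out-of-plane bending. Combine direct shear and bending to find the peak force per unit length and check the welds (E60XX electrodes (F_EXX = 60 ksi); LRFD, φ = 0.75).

L_w = 2 × 12.5 = 25 in; section modulus (unit throat) S = 2 × L²/6 = 52.08 in².
Direct shear f_v = P/L_w = 146/25 = 5.84 kip/in.
Moment M = P × e = 146 × 4.5 = 657 kip·in; bending f_b = M/S = 12.61 kip/in.
f_max = √(f_v² + f_b²) = √(5.84² + 12.61²) = 13.9 kip/in.
φr_n = 0.75 × 0.6 × 60 × (0.707 × 0.625) = 11.93 kip/in → NOT adequate.

f_max ≈ 13.9 kip/in; NOT adequate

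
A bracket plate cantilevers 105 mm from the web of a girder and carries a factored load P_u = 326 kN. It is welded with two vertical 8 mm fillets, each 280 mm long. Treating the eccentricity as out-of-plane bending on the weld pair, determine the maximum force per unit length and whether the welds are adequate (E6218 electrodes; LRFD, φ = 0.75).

f_max ≈ 1430 N/mm; adequate

E62XX → F_EXX = 620 MPa.
L_w = 2 × 280 = 560 mm; section modulus (unit throat) S = 2 × L²/6 = 26130 mm².
Direct shear f_v = P/L_w = 326×10³/560 = 582.1 N/mm.
Moment M = P × e = 326×10³ × 105 = 34230000 N·mm; bending f_b = M/S = 1310 N/mm.
f_max = √(f_v² + f_b²) = √(582.1² + 1310²) = 1433 N/mm.
φr_n = 0.75 × 0.6 × 620 × (0.707 × 8) = 1578 N/mm → adequate.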